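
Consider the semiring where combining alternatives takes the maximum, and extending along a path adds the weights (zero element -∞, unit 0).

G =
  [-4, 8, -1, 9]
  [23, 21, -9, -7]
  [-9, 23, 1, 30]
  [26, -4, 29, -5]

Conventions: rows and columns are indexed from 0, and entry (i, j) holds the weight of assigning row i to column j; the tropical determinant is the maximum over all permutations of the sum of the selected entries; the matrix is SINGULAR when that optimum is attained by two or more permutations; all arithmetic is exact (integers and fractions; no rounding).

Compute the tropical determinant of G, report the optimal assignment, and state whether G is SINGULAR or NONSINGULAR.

σ = (0, 1, 2, 3): (-4) + 21 + 1 + (-5) = 13
σ = (0, 1, 3, 2): (-4) + 21 + 30 + 29 = 76
σ = (0, 2, 1, 3): (-4) + (-9) + 23 + (-5) = 5
σ = (0, 2, 3, 1): (-4) + (-9) + 30 + (-4) = 13
σ = (0, 3, 1, 2): (-4) + (-7) + 23 + 29 = 41
σ = (0, 3, 2, 1): (-4) + (-7) + 1 + (-4) = -14
σ = (1, 0, 2, 3): 8 + 23 + 1 + (-5) = 27
σ = (1, 0, 3, 2): 8 + 23 + 30 + 29 = 90
σ = (1, 2, 0, 3): 8 + (-9) + (-9) + (-5) = -15
σ = (1, 2, 3, 0): 8 + (-9) + 30 + 26 = 55
σ = (1, 3, 0, 2): 8 + (-7) + (-9) + 29 = 21
σ = (1, 3, 2, 0): 8 + (-7) + 1 + 26 = 28
σ = (2, 0, 1, 3): (-1) + 23 + 23 + (-5) = 40
σ = (2, 0, 3, 1): (-1) + 23 + 30 + (-4) = 48
σ = (2, 1, 0, 3): (-1) + 21 + (-9) + (-5) = 6
σ = (2, 1, 3, 0): (-1) + 21 + 30 + 26 = 76
σ = (2, 3, 0, 1): (-1) + (-7) + (-9) + (-4) = -21
σ = (2, 3, 1, 0): (-1) + (-7) + 23 + 26 = 41
σ = (3, 0, 1, 2): 9 + 23 + 23 + 29 = 84
σ = (3, 0, 2, 1): 9 + 23 + 1 + (-4) = 29
σ = (3, 1, 0, 2): 9 + 21 + (-9) + 29 = 50
σ = (3, 1, 2, 0): 9 + 21 + 1 + 26 = 57
σ = (3, 2, 0, 1): 9 + (-9) + (-9) + (-4) = -13
σ = (3, 2, 1, 0): 9 + (-9) + 23 + 26 = 49
Optimal value attained by: σ = (1, 0, 3, 2).
Answer: det⊕(G) = 90; verdict: NONSINGULAR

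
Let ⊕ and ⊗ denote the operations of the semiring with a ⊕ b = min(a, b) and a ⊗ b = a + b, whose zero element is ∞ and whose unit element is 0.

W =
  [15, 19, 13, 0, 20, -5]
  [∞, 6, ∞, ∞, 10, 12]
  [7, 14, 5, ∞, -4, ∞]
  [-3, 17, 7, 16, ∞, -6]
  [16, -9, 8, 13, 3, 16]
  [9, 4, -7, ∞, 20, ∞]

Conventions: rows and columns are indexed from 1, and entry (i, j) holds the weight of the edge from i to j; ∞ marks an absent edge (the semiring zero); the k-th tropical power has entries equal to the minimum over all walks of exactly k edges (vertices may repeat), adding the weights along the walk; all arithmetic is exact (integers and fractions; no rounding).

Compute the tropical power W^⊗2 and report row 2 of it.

W^⊗2:
  [-3, -1, -12, 15, 9, -6]
  [21, 1, 5, 23, 13, 18]
  [12, -13, 4, 7, -1, 2]
  [3, -2, -13, -3, 3, -8]
  [10, -6, 9, 16, 1, 3]
  [0, 7, -2, 9, -11, 4]
Answer: row 2 of W^⊗2 = [21, 1, 5, 23, 13, 18]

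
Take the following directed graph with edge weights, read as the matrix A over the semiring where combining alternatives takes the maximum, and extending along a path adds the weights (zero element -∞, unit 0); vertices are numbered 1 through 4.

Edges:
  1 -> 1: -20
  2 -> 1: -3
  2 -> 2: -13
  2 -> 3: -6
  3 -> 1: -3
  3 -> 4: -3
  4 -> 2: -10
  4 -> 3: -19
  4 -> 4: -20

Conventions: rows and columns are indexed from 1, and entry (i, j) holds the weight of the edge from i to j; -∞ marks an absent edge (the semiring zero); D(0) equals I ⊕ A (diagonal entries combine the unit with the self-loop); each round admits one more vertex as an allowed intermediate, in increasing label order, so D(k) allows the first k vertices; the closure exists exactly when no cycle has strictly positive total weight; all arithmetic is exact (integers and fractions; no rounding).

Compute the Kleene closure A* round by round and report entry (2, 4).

D(0):
  [0, -∞, -∞, -∞]
  [-3, 0, -6, -∞]
  [-3, -∞, 0, -3]
  [-∞, -10, -19, 0]
D(1):
  [0, -∞, -∞, -∞]
  [-3, 0, -6, -∞]
  [-3, -∞, 0, -3]
  [-∞, -10, -19, 0]
D(2):
  [0, -∞, -∞, -∞]
  [-3, 0, -6, -∞]
  [-3, -∞, 0, -3]
  [-13, -10, -16, 0]
D(3):
  [0, -∞, -∞, -∞]
  [-3, 0, -6, -9]
  [-3, -∞, 0, -3]
  [-13, -10, -16, 0]
D(4):
  [0, -∞, -∞, -∞]
  [-3, 0, -6, -9]
  [-3, -13, 0, -3]
  [-13, -10, -16, 0]
Answer: A*[2][4] = -9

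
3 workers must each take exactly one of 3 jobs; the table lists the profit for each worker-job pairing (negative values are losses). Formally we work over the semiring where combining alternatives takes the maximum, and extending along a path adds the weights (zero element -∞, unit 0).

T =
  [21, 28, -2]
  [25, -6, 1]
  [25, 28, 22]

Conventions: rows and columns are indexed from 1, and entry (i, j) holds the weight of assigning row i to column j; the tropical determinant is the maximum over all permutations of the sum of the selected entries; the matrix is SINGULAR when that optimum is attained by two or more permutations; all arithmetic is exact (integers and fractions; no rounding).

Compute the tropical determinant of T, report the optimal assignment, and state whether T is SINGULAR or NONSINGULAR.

σ = (1, 2, 3): 21 + (-6) + 22 = 37
σ = (1, 3, 2): 21 + 1 + 28 = 50
σ = (2, 1, 3): 28 + 25 + 22 = 75
σ = (2, 3, 1): 28 + 1 + 25 = 54
σ = (3, 1, 2): (-2) + 25 + 28 = 51
σ = (3, 2, 1): (-2) + (-6) + 25 = 17
Optimal value attained by: σ = (2, 1, 3).
Answer: det⊕(T) = 75; verdict: NONSINGULAR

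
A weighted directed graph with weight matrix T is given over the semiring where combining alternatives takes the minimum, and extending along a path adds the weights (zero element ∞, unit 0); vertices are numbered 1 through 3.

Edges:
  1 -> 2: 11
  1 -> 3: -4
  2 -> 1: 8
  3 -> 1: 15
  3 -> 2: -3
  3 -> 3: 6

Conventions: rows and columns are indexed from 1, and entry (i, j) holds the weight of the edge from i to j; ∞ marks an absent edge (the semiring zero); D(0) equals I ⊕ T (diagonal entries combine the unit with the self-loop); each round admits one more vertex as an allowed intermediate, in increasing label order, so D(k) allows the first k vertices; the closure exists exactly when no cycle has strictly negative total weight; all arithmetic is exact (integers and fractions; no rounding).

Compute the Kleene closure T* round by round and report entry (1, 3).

D(0):
  [0, 11, -4]
  [8, 0, ∞]
  [15, -3, 0]
D(1):
  [0, 11, -4]
  [8, 0, 4]
  [15, -3, 0]
D(2):
  [0, 11, -4]
  [8, 0, 4]
  [5, -3, 0]
D(3):
  [0, -7, -4]
  [8, 0, 4]
  [5, -3, 0]
Answer: T*[1][3] = -4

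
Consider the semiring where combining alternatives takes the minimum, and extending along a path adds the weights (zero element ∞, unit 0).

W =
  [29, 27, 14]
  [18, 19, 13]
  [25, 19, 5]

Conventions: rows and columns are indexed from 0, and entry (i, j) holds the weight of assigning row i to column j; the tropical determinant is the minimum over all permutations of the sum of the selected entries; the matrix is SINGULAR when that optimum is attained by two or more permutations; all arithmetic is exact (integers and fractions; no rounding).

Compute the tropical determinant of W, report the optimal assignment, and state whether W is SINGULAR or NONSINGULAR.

σ = (0, 1, 2): 29 + 19 + 5 = 53
σ = (0, 2, 1): 29 + 13 + 19 = 61
σ = (1, 0, 2): 27 + 18 + 5 = 50
σ = (1, 2, 0): 27 + 13 + 25 = 65
σ = (2, 0, 1): 14 + 18 + 19 = 51
σ = (2, 1, 0): 14 + 19 + 25 = 58
Optimal value attained by: σ = (1, 0, 2).
Answer: det⊕(W) = 50; verdict: NONSINGULAR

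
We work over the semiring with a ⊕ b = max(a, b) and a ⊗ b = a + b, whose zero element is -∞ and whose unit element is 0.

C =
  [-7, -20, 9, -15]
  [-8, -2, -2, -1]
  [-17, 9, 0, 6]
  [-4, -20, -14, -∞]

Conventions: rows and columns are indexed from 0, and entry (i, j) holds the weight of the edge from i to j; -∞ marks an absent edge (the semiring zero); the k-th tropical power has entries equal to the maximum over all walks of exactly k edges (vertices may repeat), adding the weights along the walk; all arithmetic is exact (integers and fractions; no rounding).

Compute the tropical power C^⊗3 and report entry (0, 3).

C^⊗2:
  [-8, 18, 9, 15]
  [-5, 7, 1, 4]
  [2, 9, 7, 8]
  [-11, -5, 5, -8]
C^⊗3:
  [11, 18, 16, 17]
  [0, 10, 5, 7]
  [4, 16, 11, 13]
  [-12, 14, 5, 11]
Key observation: the optimum is the walk 0->2->1->3, with weight 9 + 9 + (-1) = 17.
Optimal value attained by: walk 0->2->1->3.
Answer: (C^⊗3)[0][3] = 17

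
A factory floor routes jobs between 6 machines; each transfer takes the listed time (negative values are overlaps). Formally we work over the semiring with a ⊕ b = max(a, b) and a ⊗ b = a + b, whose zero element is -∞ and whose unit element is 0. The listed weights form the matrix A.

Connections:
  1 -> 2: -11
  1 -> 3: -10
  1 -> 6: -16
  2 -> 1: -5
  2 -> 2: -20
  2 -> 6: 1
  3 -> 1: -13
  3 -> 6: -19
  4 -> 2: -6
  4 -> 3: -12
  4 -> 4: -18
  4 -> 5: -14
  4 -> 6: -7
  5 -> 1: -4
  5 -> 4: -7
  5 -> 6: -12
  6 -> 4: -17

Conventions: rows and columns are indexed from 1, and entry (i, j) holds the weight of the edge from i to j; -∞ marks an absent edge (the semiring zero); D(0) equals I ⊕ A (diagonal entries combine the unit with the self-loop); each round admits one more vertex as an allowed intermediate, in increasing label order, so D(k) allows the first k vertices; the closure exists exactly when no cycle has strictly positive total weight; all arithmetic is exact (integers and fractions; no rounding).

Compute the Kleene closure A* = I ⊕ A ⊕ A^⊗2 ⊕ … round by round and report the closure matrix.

D(0):
  [0, -11, -10, -∞, -∞, -16]
  [-5, 0, -∞, -∞, -∞, 1]
  [-13, -∞, 0, -∞, -∞, -19]
  [-∞, -6, -12, 0, -14, -7]
  [-4, -∞, -∞, -7, 0, -12]
  [-∞, -∞, -∞, -17, -∞, 0]
D(1):
  [0, -11, -10, -∞, -∞, -16]
  [-5, 0, -15, -∞, -∞, 1]
  [-13, -24, 0, -∞, -∞, -19]
  [-∞, -6, -12, 0, -14, -7]
  [-4, -15, -14, -7, 0, -12]
  [-∞, -∞, -∞, -17, -∞, 0]
D(2):
  [0, -11, -10, -∞, -∞, -10]
  [-5, 0, -15, -∞, -∞, 1]
  [-13, -24, 0, -∞, -∞, -19]
  [-11, -6, -12, 0, -14, -5]
  [-4, -15, -14, -7, 0, -12]
  [-∞, -∞, -∞, -17, -∞, 0]
D(3):
  [0, -11, -10, -∞, -∞, -10]
  [-5, 0, -15, -∞, -∞, 1]
  [-13, -24, 0, -∞, -∞, -19]
  [-11, -6, -12, 0, -14, -5]
  [-4, -15, -14, -7, 0, -12]
  [-∞, -∞, -∞, -17, -∞, 0]
D(4):
  [0, -11, -10, -∞, -∞, -10]
  [-5, 0, -15, -∞, -∞, 1]
  [-13, -24, 0, -∞, -∞, -19]
  [-11, -6, -12, 0, -14, -5]
  [-4, -13, -14, -7, 0, -12]
  [-28, -23, -29, -17, -31, 0]
D(5):
  [0, -11, -10, -∞, -∞, -10]
  [-5, 0, -15, -∞, -∞, 1]
  [-13, -24, 0, -∞, -∞, -19]
  [-11, -6, -12, 0, -14, -5]
  [-4, -13, -14, -7, 0, -12]
  [-28, -23, -29, -17, -31, 0]
D(6):
  [0, -11, -10, -27, -41, -10]
  [-5, 0, -15, -16, -30, 1]
  [-13, -24, 0, -36, -50, -19]
  [-11, -6, -12, 0, -14, -5]
  [-4, -13, -14, -7, 0, -12]
  [-28, -23, -29, -17, -31, 0]
Answer: A* = [[0, -11, -10, -27, -41, -10], [-5, 0, -15, -16, -30, 1], [-13, -24, 0, -36, -50, -19], [-11, -6, -12, 0, -14, -5], [-4, -13, -14, -7, 0, -12], [-28, -23, -29, -17, -31, 0]]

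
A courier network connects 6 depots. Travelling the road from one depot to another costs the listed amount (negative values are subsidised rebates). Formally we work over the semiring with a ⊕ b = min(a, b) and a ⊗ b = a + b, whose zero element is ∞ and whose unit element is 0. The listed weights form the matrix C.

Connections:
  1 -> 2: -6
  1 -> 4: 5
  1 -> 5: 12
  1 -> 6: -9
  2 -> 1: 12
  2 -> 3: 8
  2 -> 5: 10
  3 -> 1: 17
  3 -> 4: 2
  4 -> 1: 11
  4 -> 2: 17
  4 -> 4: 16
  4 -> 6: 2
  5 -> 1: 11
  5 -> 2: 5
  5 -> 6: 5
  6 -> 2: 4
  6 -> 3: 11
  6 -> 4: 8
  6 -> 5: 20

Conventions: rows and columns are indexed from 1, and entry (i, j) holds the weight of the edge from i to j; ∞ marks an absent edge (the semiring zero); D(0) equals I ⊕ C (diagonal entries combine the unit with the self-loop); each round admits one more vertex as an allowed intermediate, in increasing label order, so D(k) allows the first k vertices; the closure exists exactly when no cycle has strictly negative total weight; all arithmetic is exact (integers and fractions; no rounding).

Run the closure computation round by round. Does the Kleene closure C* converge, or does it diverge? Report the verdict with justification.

D(0):
  [0, -6, ∞, 5, 12, -9]
  [12, 0, 8, ∞, 10, ∞]
  [17, ∞, 0, 2, ∞, ∞]
  [11, 17, ∞, 0, ∞, 2]
  [11, 5, ∞, ∞, 0, 5]
  [∞, 4, 11, 8, 20, 0]
D(1):
  [0, -6, ∞, 5, 12, -9]
  [12, 0, 8, 17, 10, 3]
  [17, 11, 0, 2, 29, 8]
  [11, 5, ∞, 0, 23, 2]
  [11, 5, ∞, 16, 0, 2]
  [∞, 4, 11, 8, 20, 0]
D(2):
  [0, -6, 2, 5, 4, -9]
  [12, 0, 8, 17, 10, 3]
  [17, 11, 0, 2, 21, 8]
  [11, 5, 13, 0, 15, 2]
  [11, 5, 13, 16, 0, 2]
  [16, 4, 11, 8, 14, 0]
D(3):
  [0, -6, 2, 4, 4, -9]
  [12, 0, 8, 10, 10, 3]
  [17, 11, 0, 2, 21, 8]
  [11, 5, 13, 0, 15, 2]
  [11, 5, 13, 15, 0, 2]
  [16, 4, 11, 8, 14, 0]
D(4):
  [0, -6, 2, 4, 4, -9]
  [12, 0, 8, 10, 10, 3]
  [13, 7, 0, 2, 17, 4]
  [11, 5, 13, 0, 15, 2]
  [11, 5, 13, 15, 0, 2]
  [16, 4, 11, 8, 14, 0]
D(5):
  [0, -6, 2, 4, 4, -9]
  [12, 0, 8, 10, 10, 3]
  [13, 7, 0, 2, 17, 4]
  [11, 5, 13, 0, 15, 2]
  [11, 5, 13, 15, 0, 2]
  [16, 4, 11, 8, 14, 0]
D(6):
  [0, -6, 2, -1, 4, -9]
  [12, 0, 8, 10, 10, 3]
  [13, 7, 0, 2, 17, 4]
  [11, 5, 13, 0, 15, 2]
  [11, 5, 13, 10, 0, 2]
  [16, 4, 11, 8, 14, 0]
Key observation: every diagonal entry stays at the unit through all rounds, so no improving cycle exists.
Answer: CONVERGES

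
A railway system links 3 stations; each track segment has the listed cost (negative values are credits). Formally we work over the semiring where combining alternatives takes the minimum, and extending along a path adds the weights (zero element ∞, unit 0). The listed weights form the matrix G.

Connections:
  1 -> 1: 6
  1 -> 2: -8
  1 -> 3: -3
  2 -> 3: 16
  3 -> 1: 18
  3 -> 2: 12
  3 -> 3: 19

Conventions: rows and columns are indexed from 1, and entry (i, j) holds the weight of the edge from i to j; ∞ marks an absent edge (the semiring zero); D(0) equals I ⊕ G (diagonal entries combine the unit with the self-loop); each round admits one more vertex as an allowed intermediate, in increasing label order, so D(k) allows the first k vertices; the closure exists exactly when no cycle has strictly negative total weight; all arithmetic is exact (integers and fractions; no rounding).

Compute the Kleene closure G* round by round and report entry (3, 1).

D(0):
  [0, -8, -3]
  [∞, 0, 16]
  [18, 12, 0]
D(1):
  [0, -8, -3]
  [∞, 0, 16]
  [18, 10, 0]
D(2):
  [0, -8, -3]
  [∞, 0, 16]
  [18, 10, 0]
D(3):
  [0, -8, -3]
  [34, 0, 16]
  [18, 10, 0]
Answer: G*[3][1] = 18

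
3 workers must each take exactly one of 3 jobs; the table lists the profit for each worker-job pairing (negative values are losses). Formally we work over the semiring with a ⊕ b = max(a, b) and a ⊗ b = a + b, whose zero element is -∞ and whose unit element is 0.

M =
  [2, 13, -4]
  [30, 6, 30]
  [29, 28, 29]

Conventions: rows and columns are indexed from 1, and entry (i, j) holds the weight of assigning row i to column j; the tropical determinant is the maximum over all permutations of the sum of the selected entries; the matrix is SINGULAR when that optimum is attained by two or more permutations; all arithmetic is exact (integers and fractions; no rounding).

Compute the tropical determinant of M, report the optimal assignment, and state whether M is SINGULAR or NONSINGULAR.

σ = (1, 2, 3): 2 + 6 + 29 = 37
σ = (1, 3, 2): 2 + 30 + 28 = 60
σ = (2, 1, 3): 13 + 30 + 29 = 72
σ = (2, 3, 1): 13 + 30 + 29 = 72
σ = (3, 1, 2): (-4) + 30 + 28 = 54
σ = (3, 2, 1): (-4) + 6 + 29 = 31
Optimal value attained by: σ = (2, 1, 3).
Answer: det⊕(M) = 72; verdict: SINGULAR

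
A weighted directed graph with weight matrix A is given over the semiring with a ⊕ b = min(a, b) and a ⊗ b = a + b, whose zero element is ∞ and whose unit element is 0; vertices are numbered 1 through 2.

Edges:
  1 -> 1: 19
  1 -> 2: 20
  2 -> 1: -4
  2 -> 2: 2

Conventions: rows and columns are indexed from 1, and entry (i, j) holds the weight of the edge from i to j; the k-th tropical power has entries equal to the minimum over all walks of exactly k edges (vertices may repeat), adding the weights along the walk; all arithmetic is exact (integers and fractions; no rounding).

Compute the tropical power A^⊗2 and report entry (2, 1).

A^⊗2:
  [16, 22]
  [-2, 4]
Key observation: the optimum is the walk 2->2->1, with weight 2 + (-4) = -2.
Optimal value attained by: walk 2->2->1.
Answer: (A^⊗2)[2][1] = -2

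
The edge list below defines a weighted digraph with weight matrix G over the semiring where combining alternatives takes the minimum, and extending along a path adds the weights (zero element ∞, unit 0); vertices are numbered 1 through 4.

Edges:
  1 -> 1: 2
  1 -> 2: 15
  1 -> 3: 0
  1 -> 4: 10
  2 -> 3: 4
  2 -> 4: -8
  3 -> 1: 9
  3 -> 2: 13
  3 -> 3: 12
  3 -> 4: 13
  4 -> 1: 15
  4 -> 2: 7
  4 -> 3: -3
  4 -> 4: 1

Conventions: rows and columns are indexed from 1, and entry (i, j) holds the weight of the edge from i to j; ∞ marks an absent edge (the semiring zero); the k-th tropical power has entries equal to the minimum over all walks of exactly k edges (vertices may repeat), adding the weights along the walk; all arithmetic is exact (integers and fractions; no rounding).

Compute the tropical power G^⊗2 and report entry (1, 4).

G^⊗2:
  [4, 13, 2, 7]
  [7, -1, -11, -7]
  [11, 20, 9, 5]
  [6, 8, -2, -1]
Key observation: the optimum is the walk 1->2->4, with weight 15 + (-8) = 7.
Optimal value attained by: walk 1->2->4.
Answer: (G^⊗2)[1][4] = 7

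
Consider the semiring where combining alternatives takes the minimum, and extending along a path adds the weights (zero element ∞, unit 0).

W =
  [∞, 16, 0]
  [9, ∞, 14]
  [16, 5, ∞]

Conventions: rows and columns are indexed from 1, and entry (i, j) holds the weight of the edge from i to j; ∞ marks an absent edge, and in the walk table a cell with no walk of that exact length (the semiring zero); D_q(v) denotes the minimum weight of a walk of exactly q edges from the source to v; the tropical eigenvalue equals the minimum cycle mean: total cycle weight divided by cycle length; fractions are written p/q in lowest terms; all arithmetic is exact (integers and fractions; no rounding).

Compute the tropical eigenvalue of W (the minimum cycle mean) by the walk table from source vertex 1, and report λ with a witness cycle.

q=0: [0, ∞, ∞]
q=1: [∞, 16, 0]
q=2: [16, 5, 30]
q=3: [14, 32, 16]
Optimal cycle mean attained by: cycle 1->3->2->1, total 0 + 5 + 9, length 3.
Answer: λ = 14/3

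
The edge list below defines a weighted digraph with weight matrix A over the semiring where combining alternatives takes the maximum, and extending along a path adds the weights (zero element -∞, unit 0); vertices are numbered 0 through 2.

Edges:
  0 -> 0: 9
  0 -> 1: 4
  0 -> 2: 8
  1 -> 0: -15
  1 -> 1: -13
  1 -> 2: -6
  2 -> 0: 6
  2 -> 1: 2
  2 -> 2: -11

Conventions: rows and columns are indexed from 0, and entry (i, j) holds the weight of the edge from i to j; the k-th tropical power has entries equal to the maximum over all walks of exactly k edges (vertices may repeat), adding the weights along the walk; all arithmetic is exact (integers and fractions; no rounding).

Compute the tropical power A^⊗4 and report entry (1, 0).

A^⊗2:
  [18, 13, 17]
  [0, -4, -7]
  [15, 10, 14]
A^⊗3:
  [27, 22, 26]
  [9, 4, 8]
  [24, 19, 23]
A^⊗4:
  [36, 31, 35]
  [18, 13, 17]
  [33, 28, 32]
Key observation: the optimum is the walk 1->2->0->0->0, with weight (-6) + 6 + 9 + 9 = 18.
Optimal value attained by: walk 1->2->0->0->0.
Answer: (A^⊗4)[1][0] = 18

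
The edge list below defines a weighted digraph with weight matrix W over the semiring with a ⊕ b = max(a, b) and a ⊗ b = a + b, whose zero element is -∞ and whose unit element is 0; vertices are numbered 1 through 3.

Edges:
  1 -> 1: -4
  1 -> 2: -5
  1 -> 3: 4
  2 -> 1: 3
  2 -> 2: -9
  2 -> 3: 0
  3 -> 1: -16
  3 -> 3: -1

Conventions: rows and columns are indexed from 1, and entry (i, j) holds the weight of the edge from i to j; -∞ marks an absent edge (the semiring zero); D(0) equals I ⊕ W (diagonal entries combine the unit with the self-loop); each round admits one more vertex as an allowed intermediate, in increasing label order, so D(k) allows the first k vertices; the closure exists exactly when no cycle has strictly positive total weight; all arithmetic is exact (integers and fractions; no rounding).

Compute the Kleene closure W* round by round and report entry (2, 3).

D(0):
  [0, -5, 4]
  [3, 0, 0]
  [-16, -∞, 0]
D(1):
  [0, -5, 4]
  [3, 0, 7]
  [-16, -21, 0]
D(2):
  [0, -5, 4]
  [3, 0, 7]
  [-16, -21, 0]
D(3):
  [0, -5, 4]
  [3, 0, 7]
  [-16, -21, 0]
Answer: W*[2][3] = 7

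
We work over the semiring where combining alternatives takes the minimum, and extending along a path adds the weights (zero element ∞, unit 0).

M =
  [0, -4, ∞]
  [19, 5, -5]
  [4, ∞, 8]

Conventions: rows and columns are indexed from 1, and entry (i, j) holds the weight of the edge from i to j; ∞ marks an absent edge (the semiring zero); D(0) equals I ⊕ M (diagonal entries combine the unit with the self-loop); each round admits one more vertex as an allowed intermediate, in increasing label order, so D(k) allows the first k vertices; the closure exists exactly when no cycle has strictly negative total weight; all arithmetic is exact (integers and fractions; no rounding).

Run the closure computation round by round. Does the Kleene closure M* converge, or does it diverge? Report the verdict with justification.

D(0):
  [0, -4, ∞]
  [19, 0, -5]
  [4, ∞, 0]
D(1):
  [0, -4, ∞]
  [19, 0, -5]
  [4, 0, 0]
Detection: at round 2, diagonal entry (3, 3) turns strictly negative.
Key observation: the cycle 3->1->2->3 has total weight 4 + (-4) + (-5), which is strictly negative.
Answer: DIVERGES — negative cycle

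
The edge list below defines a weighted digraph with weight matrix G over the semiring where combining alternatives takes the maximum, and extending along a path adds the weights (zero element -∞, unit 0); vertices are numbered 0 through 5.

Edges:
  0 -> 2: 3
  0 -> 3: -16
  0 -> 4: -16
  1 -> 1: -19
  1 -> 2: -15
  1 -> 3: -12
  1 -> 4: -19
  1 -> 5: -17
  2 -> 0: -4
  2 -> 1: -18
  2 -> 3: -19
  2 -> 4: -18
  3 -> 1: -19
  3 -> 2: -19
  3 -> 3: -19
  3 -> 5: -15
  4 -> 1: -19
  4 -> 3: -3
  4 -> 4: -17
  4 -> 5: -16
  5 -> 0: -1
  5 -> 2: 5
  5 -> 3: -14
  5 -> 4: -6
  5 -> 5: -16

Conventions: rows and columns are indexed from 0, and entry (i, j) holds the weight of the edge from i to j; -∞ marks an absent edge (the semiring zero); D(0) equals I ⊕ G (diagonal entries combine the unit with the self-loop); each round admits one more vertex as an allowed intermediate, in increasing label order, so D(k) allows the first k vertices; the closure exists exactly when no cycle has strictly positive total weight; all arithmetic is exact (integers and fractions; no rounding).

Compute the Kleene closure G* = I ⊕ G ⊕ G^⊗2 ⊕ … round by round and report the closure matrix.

D(0):
  [0, -∞, 3, -16, -16, -∞]
  [-∞, 0, -15, -12, -19, -17]
  [-4, -18, 0, -19, -18, -∞]
  [-∞, -19, -19, 0, -∞, -15]
  [-∞, -19, -∞, -3, 0, -16]
  [-1, -∞, 5, -14, -6, 0]
D(1):
  [0, -∞, 3, -16, -16, -∞]
  [-∞, 0, -15, -12, -19, -17]
  [-4, -18, 0, -19, -18, -∞]
  [-∞, -19, -19, 0, -∞, -15]
  [-∞, -19, -∞, -3, 0, -16]
  [-1, -∞, 5, -14, -6, 0]
D(2):
  [0, -∞, 3, -16, -16, -∞]
  [-∞, 0, -15, -12, -19, -17]
  [-4, -18, 0, -19, -18, -35]
  [-∞, -19, -19, 0, -38, -15]
  [-∞, -19, -34, -3, 0, -16]
  [-1, -∞, 5, -14, -6, 0]
D(3):
  [0, -15, 3, -16, -15, -32]
  [-19, 0, -15, -12, -19, -17]
  [-4, -18, 0, -19, -18, -35]
  [-23, -19, -19, 0, -37, -15]
  [-38, -19, -34, -3, 0, -16]
  [1, -13, 5, -14, -6, 0]
D(4):
  [0, -15, 3, -16, -15, -31]
  [-19, 0, -15, -12, -19, -17]
  [-4, -18, 0, -19, -18, -34]
  [-23, -19, -19, 0, -37, -15]
  [-26, -19, -22, -3, 0, -16]
  [1, -13, 5, -14, -6, 0]
D(5):
  [0, -15, 3, -16, -15, -31]
  [-19, 0, -15, -12, -19, -17]
  [-4, -18, 0, -19, -18, -34]
  [-23, -19, -19, 0, -37, -15]
  [-26, -19, -22, -3, 0, -16]
  [1, -13, 5, -9, -6, 0]
D(6):
  [0, -15, 3, -16, -15, -31]
  [-16, 0, -12, -12, -19, -17]
  [-4, -18, 0, -19, -18, -34]
  [-14, -19, -10, 0, -21, -15]
  [-15, -19, -11, -3, 0, -16]
  [1, -13, 5, -9, -6, 0]
Answer: G* = [[0, -15, 3, -16, -15, -31], [-16, 0, -12, -12, -19, -17], [-4, -18, 0, -19, -18, -34], [-14, -19, -10, 0, -21, -15], [-15, -19, -11, -3, 0, -16], [1, -13, 5, -9, -6, 0]]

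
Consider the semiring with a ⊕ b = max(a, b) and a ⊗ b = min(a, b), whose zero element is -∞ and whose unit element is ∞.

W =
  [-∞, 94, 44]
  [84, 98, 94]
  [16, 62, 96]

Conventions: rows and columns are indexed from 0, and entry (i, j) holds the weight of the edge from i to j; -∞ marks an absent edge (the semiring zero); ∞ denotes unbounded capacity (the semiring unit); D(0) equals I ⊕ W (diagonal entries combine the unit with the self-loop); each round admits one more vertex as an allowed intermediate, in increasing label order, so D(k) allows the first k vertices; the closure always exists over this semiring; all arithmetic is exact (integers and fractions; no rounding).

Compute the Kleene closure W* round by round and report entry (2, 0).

D(0):
  [∞, 94, 44]
  [84, ∞, 94]
  [16, 62, ∞]
D(1):
  [∞, 94, 44]
  [84, ∞, 94]
  [16, 62, ∞]
D(2):
  [∞, 94, 94]
  [84, ∞, 94]
  [62, 62, ∞]
D(3):
  [∞, 94, 94]
  [84, ∞, 94]
  [62, 62, ∞]
Answer: W*[2][0] = 62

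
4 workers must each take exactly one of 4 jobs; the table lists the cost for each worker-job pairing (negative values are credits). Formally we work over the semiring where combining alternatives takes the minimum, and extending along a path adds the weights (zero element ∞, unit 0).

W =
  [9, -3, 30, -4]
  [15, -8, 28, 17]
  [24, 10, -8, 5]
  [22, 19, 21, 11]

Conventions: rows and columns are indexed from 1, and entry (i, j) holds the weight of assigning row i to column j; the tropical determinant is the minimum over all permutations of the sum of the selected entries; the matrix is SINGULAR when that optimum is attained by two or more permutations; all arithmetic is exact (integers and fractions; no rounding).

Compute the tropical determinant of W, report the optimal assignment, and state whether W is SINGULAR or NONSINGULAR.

σ = (1, 2, 3, 4): 9 + (-8) + (-8) + 11 = 4
σ = (1, 2, 4, 3): 9 + (-8) + 5 + 21 = 27
σ = (1, 3, 2, 4): 9 + 28 + 10 + 11 = 58
σ = (1, 3, 4, 2): 9 + 28 + 5 + 19 = 61
σ = (1, 4, 2, 3): 9 + 17 + 10 + 21 = 57
σ = (1, 4, 3, 2): 9 + 17 + (-8) + 19 = 37
σ = (2, 1, 3, 4): (-3) + 15 + (-8) + 11 = 15
σ = (2, 1, 4, 3): (-3) + 15 + 5 + 21 = 38
σ = (2, 3, 1, 4): (-3) + 28 + 24 + 11 = 60
σ = (2, 3, 4, 1): (-3) + 28 + 5 + 22 = 52
σ = (2, 4, 1, 3): (-3) + 17 + 24 + 21 = 59
σ = (2, 4, 3, 1): (-3) + 17 + (-8) + 22 = 28
σ = (3, 1, 2, 4): 30 + 15 + 10 + 11 = 66
σ = (3, 1, 4, 2): 30 + 15 + 5 + 19 = 69
σ = (3, 2, 1, 4): 30 + (-8) + 24 + 11 = 57
σ = (3, 2, 4, 1): 30 + (-8) + 5 + 22 = 49
σ = (3, 4, 1, 2): 30 + 17 + 24 + 19 = 90
σ = (3, 4, 2, 1): 30 + 17 + 10 + 22 = 79
σ = (4, 1, 2, 3): (-4) + 15 + 10 + 21 = 42
σ = (4, 1, 3, 2): (-4) + 15 + (-8) + 19 = 22
σ = (4, 2, 1, 3): (-4) + (-8) + 24 + 21 = 33
σ = (4, 2, 3, 1): (-4) + (-8) + (-8) + 22 = 2
σ = (4, 3, 1, 2): (-4) + 28 + 24 + 19 = 67
σ = (4, 3, 2, 1): (-4) + 28 + 10 + 22 = 56
Optimal value attained by: σ = (4, 2, 3, 1).
Answer: det⊕(W) = 2; verdict: NONSINGULAR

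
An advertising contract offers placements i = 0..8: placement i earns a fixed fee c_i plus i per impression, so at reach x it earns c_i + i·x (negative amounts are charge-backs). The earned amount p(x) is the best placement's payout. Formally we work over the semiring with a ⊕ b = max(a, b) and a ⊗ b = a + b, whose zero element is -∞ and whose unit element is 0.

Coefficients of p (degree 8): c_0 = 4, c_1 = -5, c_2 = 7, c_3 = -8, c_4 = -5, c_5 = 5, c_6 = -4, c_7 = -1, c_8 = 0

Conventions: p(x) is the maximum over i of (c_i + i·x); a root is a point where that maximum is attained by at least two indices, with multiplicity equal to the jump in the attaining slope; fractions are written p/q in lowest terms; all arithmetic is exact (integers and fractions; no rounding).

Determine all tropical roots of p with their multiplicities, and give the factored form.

hull edge (i=0, c=4) to (i=2, c=7): slope 3/2, span 2
hull edge (i=2, c=7) to (i=5, c=5): slope -2/3, span 3
hull edge (i=5, c=5) to (i=8, c=0): slope -5/3, span 3
Factored form: p(x) = 0 ⊗ (x ⊕ (-3/2)) ⊗ (x ⊕ (-3/2)) ⊗ (x ⊕ 2/3) ⊗ (x ⊕ 2/3) ⊗ (x ⊕ 2/3) ⊗ (x ⊕ 5/3) ⊗ (x ⊕ 5/3) ⊗ (x ⊕ 5/3)
Answer: roots = -3/2 (mult 2), 2/3 (mult 3), 5/3 (mult 3)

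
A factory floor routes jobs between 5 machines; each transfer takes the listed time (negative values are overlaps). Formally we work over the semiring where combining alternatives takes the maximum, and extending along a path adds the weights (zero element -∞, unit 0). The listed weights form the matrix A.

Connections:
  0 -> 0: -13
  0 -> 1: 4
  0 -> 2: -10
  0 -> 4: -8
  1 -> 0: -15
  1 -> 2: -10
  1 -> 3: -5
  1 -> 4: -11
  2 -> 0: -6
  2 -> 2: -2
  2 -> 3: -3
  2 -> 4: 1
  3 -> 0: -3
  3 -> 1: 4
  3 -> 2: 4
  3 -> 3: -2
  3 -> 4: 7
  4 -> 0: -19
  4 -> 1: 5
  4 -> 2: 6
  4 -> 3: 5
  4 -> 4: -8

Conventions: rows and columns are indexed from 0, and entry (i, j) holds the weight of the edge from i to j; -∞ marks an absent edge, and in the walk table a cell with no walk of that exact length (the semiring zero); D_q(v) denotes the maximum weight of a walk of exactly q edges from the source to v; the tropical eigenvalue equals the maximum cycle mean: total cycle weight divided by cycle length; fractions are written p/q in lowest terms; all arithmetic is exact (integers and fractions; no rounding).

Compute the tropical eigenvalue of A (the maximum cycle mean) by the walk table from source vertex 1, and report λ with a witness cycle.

q=0: [-∞, 0, -∞, -∞, -∞]
q=1: [-15, -∞, -10, -5, -11]
q=2: [-8, -1, -1, -6, 2]
q=3: [-7, 7, 8, 7, 1]
q=4: [4, 11, 11, 6, 14]
q=5: [5, 19, 20, 19, 13]
Optimal cycle mean attained by: cycle 3->4->3, total 7 + 5, length 2.
Answer: λ = 6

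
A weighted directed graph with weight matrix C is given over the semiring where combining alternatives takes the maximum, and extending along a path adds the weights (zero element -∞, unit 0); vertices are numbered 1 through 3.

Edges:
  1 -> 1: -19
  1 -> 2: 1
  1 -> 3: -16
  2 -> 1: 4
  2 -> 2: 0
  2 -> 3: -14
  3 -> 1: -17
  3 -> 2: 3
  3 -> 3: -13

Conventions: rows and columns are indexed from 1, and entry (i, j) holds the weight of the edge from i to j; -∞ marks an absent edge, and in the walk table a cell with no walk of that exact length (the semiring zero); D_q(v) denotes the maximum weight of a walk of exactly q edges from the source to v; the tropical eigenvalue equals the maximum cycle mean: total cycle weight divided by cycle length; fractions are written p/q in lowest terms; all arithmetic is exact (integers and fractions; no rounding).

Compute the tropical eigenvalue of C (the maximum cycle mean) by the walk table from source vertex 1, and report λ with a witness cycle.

q=0: [0, -∞, -∞]
q=1: [-19, 1, -16]
q=2: [5, 1, -13]
q=3: [5, 6, -11]
Optimal cycle mean attained by: cycle 1->2->1, total 1 + 4, length 2.
Answer: λ = 5/2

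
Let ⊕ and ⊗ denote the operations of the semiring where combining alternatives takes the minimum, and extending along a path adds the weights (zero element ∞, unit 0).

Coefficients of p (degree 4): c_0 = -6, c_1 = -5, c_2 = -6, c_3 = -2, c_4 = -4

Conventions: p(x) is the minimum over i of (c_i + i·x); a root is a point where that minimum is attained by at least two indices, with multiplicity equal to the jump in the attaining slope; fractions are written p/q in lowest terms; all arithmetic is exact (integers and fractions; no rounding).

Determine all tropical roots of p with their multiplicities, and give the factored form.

hull edge (i=0, c=-6) to (i=2, c=-6): slope 0, span 2
hull edge (i=2, c=-6) to (i=4, c=-4): slope 1, span 2
Factored form: p(x) = -4 ⊗ (x ⊕ (-1)) ⊗ (x ⊕ (-1)) ⊗ (x ⊕ 0) ⊗ (x ⊕ 0)
Answer: roots = -1 (mult 2), 0 (mult 2)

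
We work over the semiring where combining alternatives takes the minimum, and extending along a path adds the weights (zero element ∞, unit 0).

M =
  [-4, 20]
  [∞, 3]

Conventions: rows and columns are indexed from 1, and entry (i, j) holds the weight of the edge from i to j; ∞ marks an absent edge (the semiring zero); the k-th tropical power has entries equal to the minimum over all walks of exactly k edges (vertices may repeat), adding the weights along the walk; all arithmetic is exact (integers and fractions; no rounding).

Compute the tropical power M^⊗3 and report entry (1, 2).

M^⊗2:
  [-8, 16]
  [∞, 6]
M^⊗3:
  [-12, 12]
  [∞, 9]
Key observation: the optimum is the walk 1->1->1->2, with weight (-4) + (-4) + 20 = 12.
Optimal value attained by: walk 1->1->1->2.
Answer: (M^⊗3)[1][2] = 12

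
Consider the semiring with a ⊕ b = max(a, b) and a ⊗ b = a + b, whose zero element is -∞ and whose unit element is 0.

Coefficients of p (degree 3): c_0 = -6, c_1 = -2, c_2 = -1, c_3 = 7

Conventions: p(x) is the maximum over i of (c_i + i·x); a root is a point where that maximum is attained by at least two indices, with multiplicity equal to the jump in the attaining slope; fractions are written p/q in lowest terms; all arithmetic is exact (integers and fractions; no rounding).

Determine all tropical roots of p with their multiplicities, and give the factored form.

hull edge (i=0, c=-6) to (i=3, c=7): slope 13/3, span 3
Factored form: p(x) = 7 ⊗ (x ⊕ (-13/3)) ⊗ (x ⊕ (-13/3)) ⊗ (x ⊕ (-13/3))
Answer: roots = -13/3 (mult 3)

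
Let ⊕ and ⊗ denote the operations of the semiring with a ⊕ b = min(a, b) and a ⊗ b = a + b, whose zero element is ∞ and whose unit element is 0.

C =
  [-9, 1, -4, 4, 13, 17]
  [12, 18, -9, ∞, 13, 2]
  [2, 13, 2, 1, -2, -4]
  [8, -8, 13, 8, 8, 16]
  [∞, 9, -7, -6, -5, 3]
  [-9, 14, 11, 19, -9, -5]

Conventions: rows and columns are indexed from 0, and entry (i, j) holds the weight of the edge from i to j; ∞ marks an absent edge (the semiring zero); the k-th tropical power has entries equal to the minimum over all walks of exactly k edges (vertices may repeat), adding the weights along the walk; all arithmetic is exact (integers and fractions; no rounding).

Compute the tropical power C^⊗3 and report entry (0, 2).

C^⊗2:
  [-18, -8, -13, -5, -6, -8]
  [-7, 4, -7, -8, -11, -13]
  [-13, -7, -9, -8, -13, -9]
  [-1, 0, -17, 2, 3, -6]
  [-6, -14, -12, -11, -10, -11]
  [-18, -8, -16, -15, -14, -10]
C^⊗3:
  [-27, -17, -22, -14, -17, -17]
  [-22, -16, -18, -17, -22, -18]
  [-22, -16, -20, -19, -18, -14]
  [-15, -6, -15, -16, -19, -21]
  [-20, -19, -23, -16, -20, -16]
  [-27, -23, -22, -20, -19, -20]
Key observation: the optimum is the walk 0->0->0->2, with weight (-9) + (-9) + (-4) = -22.
Optimal value attained by: walk 0->0->0->2.
Answer: (C^⊗3)[0][2] = -22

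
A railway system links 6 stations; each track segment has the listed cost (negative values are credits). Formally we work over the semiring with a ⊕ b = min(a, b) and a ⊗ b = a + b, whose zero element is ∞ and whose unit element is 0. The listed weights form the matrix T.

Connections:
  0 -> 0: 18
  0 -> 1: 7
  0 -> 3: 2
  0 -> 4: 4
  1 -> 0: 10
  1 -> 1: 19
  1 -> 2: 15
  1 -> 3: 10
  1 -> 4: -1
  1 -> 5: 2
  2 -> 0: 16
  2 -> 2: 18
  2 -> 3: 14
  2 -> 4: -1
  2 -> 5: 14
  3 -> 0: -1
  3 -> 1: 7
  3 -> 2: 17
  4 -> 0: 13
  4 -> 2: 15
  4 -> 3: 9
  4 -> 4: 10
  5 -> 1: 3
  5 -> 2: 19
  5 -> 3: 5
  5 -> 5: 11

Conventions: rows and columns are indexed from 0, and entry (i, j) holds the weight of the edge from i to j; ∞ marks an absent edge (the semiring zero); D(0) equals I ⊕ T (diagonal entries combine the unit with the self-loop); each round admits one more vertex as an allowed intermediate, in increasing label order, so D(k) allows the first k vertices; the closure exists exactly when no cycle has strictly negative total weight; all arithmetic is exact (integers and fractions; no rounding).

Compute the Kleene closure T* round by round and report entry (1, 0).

D(0):
  [0, 7, ∞, 2, 4, ∞]
  [10, 0, 15, 10, -1, 2]
  [16, ∞, 0, 14, -1, 14]
  [-1, 7, 17, 0, ∞, ∞]
  [13, ∞, 15, 9, 0, ∞]
  [∞, 3, 19, 5, ∞, 0]
D(1):
  [0, 7, ∞, 2, 4, ∞]
  [10, 0, 15, 10, -1, 2]
  [16, 23, 0, 14, -1, 14]
  [-1, 6, 17, 0, 3, ∞]
  [13, 20, 15, 9, 0, ∞]
  [∞, 3, 19, 5, ∞, 0]
D(2):
  [0, 7, 22, 2, 4, 9]
  [10, 0, 15, 10, -1, 2]
  [16, 23, 0, 14, -1, 14]
  [-1, 6, 17, 0, 3, 8]
  [13, 20, 15, 9, 0, 22]
  [13, 3, 18, 5, 2, 0]
D(3):
  [0, 7, 22, 2, 4, 9]
  [10, 0, 15, 10, -1, 2]
  [16, 23, 0, 14, -1, 14]
  [-1, 6, 17, 0, 3, 8]
  [13, 20, 15, 9, 0, 22]
  [13, 3, 18, 5, 2, 0]
D(4):
  [0, 7, 19, 2, 4, 9]
  [9, 0, 15, 10, -1, 2]
  [13, 20, 0, 14, -1, 14]
  [-1, 6, 17, 0, 3, 8]
  [8, 15, 15, 9, 0, 17]
  [4, 3, 18, 5, 2, 0]
D(5):
  [0, 7, 19, 2, 4, 9]
  [7, 0, 14, 8, -1, 2]
  [7, 14, 0, 8, -1, 14]
  [-1, 6, 17, 0, 3, 8]
  [8, 15, 15, 9, 0, 17]
  [4, 3, 17, 5, 2, 0]
D(6):
  [0, 7, 19, 2, 4, 9]
  [6, 0, 14, 7, -1, 2]
  [7, 14, 0, 8, -1, 14]
  [-1, 6, 17, 0, 3, 8]
  [8, 15, 15, 9, 0, 17]
  [4, 3, 17, 5, 2, 0]
Answer: T*[1][0] = 6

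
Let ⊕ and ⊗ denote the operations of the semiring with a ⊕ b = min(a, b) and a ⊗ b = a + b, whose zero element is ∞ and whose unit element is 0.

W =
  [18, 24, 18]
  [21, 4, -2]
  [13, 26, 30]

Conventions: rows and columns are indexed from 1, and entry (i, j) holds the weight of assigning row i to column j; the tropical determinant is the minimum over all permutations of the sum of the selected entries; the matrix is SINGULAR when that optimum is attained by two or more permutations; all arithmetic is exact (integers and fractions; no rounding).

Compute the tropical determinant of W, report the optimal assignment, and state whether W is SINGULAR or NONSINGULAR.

σ = (1, 2, 3): 18 + 4 + 30 = 52
σ = (1, 3, 2): 18 + (-2) + 26 = 42
σ = (2, 1, 3): 24 + 21 + 30 = 75
σ = (2, 3, 1): 24 + (-2) + 13 = 35
σ = (3, 1, 2): 18 + 21 + 26 = 65
σ = (3, 2, 1): 18 + 4 + 13 = 35
Optimal value attained by: σ = (2, 3, 1).
Answer: det⊕(W) = 35; verdict: SINGULAR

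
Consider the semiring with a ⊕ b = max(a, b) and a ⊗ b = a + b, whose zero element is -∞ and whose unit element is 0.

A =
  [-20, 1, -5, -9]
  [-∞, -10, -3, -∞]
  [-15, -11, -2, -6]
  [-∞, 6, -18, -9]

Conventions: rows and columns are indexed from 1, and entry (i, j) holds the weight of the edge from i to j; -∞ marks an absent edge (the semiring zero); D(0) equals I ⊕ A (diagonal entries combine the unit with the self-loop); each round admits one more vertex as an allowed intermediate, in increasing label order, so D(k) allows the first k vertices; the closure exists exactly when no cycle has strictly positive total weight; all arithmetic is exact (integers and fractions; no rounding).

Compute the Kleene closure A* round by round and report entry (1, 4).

D(0):
  [0, 1, -5, -9]
  [-∞, 0, -3, -∞]
  [-15, -11, 0, -6]
  [-∞, 6, -18, 0]
D(1):
  [0, 1, -5, -9]
  [-∞, 0, -3, -∞]
  [-15, -11, 0, -6]
  [-∞, 6, -18, 0]
D(2):
  [0, 1, -2, -9]
  [-∞, 0, -3, -∞]
  [-15, -11, 0, -6]
  [-∞, 6, 3, 0]
D(3):
  [0, 1, -2, -8]
  [-18, 0, -3, -9]
  [-15, -11, 0, -6]
  [-12, 6, 3, 0]
D(4):
  [0, 1, -2, -8]
  [-18, 0, -3, -9]
  [-15, 0, 0, -6]
  [-12, 6, 3, 0]
Answer: A*[1][4] = -8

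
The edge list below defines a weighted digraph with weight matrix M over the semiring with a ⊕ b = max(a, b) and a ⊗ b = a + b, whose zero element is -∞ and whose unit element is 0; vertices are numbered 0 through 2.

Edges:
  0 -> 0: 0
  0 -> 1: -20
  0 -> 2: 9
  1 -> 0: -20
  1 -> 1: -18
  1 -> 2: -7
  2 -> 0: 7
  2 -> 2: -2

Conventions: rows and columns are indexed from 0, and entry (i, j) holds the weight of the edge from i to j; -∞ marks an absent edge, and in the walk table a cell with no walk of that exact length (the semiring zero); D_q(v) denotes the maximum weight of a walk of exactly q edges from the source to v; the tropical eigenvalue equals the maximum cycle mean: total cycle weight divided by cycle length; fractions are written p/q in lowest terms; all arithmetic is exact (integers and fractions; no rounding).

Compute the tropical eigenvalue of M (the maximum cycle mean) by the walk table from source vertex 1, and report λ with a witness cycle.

q=0: [-∞, 0, -∞]
q=1: [-20, -18, -7]
q=2: [0, -36, -9]
q=3: [0, -20, 9]
Optimal cycle mean attained by: cycle 0->2->0, total 9 + 7, length 2.
Answer: λ = 8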